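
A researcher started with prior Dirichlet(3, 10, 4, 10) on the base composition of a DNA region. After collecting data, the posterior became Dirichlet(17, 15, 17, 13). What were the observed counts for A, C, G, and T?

For a Dirichlet(α) prior with multinomial counts c, the posterior is Dirichlet(α + c) componentwise.
Counts are posterior − prior componentwise: 17−3=14, 15−10=5, 17−4=13, 13−10=3.

counts (14, 5, 13, 3)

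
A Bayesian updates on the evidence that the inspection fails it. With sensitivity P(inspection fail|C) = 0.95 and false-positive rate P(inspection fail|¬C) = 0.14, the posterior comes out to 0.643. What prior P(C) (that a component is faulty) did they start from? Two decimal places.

P(C) = 0.21

In odds form, posterior odds = prior odds × likelihood ratio, so prior odds = posterior odds ÷ LR.
Posterior odds = 0.643/(1−0.643) = 1.8011. LR = 0.95/0.14 = 6.7857.
Prior odds = 1.8011/6.7857 = 0.2654, so P(C) = 0.2654/(1+0.2654) ≈ 0.21.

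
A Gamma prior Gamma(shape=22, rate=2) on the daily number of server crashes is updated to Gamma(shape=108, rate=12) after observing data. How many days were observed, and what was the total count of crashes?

n = 10 days with total 86 crashes

Gamma–Poisson conjugacy: posterior shape = α + Σxᵢ, posterior rate = β + n.
Matching: Σxᵢ = 108 − 22 = 86 and n = 12 − 2 = 10.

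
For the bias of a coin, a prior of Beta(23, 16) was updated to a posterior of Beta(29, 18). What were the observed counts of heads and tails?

6 heads and 2 tails

Under Beta–binomial conjugacy the posterior parameters are (a+s, b+f).
Match parameters: s=29−23=6, f=18−16=2.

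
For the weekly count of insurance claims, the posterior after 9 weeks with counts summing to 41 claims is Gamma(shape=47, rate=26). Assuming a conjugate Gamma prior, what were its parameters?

Gamma(shape=6, rate=17)

A Gamma(α, β) prior (rate parametrization) on a Poisson rate with n observations summing to S gives posterior Gamma(α+S, β+n).
So α = 47 − 41 = 6 and β = 26 − 9 = 17.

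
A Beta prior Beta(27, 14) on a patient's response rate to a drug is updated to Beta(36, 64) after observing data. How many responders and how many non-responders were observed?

9 responders and 50 non-responders

A Beta(α, β) prior with s successes and f failures in binomial data gives a Beta(α+s, β+f) posterior.
Match parameters: s=36−27=9, f=64−14=50.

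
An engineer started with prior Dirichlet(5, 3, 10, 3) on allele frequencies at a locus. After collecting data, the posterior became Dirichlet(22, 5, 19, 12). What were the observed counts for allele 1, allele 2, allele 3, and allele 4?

For a Dirichlet(α) prior with multinomial counts c, the posterior is Dirichlet(α + c) componentwise.
Counts are posterior − prior componentwise: 22−5=17, 5−3=2, 19−10=9, 12−3=9.

counts (17, 2, 9, 9)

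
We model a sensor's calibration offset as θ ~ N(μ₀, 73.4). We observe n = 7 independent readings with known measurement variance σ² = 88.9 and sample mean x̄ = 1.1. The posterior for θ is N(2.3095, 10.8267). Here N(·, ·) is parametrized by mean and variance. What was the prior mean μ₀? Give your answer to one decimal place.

With known observation variance, the Normal–Normal posterior has precision τ_n = τ₀ + n/σ² and mean μ_n = (τ₀μ₀ + (n/σ²)x̄)/τ_n.
Here τ₀ = 1/73.4 = 0.013624 and τ_data = 7/88.9 = 0.078740, so τ_n = 0.092364.
Rearranging for μ₀: μ₀ = (μ_n·τ_n − τ_data·x̄)/τ₀ = (2.3095·0.092364 − 0.078740·1.1) / 0.013624 = 0.126701/0.013624 ≈ 9.3.

μ₀ = 9.3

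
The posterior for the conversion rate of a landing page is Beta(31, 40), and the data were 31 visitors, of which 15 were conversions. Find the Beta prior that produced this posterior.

A Beta(a, b) prior with s successes and f failures in binomial data gives a Beta(a+s, b+f) posterior.
So a = 31 − 15 = 16 and b = 40 − 16 = 24.

Beta(16, 24)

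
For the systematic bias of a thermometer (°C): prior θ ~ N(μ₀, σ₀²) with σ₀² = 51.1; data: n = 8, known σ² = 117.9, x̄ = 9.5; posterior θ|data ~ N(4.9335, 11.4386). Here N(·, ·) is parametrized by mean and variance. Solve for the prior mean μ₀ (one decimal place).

μ₀ = -10.9

With known observation variance, the Normal–Normal posterior has precision τ_n = τ₀ + n/σ² and mean μ_n = (τ₀μ₀ + (n/σ²)x̄)/τ_n.
Here τ₀ = 1/51.1 = 0.019569 and τ_data = 8/117.9 = 0.067854, so τ_n = 0.087423.
Rearranging for μ₀: μ₀ = (μ_n·τ_n − τ_data·x̄)/τ₀ = (4.9335·0.087423 − 0.067854·9.5) / 0.019569 = -0.213312/0.019569 ≈ -10.9.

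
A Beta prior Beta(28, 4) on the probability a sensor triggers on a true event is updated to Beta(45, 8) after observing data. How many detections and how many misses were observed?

A Beta(a, b) prior with s successes and f failures in binomial data gives a Beta(a+s, b+f) posterior.
Match parameters: s=45−28=17, f=8−4=4.

17 detections and 4 misses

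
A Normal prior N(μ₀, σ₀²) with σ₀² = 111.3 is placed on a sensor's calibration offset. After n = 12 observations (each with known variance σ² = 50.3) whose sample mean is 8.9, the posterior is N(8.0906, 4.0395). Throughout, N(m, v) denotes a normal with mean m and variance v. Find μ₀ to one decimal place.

μ₀ = -13.4

The posterior mean is a precision-weighted average: μ_n = (τ₀μ₀ + τ_data·x̄)/(τ₀+τ_data), with τ₀=1/σ₀² and τ_data=n/σ².
Here τ₀ = 1/111.3 = 0.008985 and τ_data = 12/50.3 = 0.238569, so τ_n = 0.247554.
Rearranging for μ₀: μ₀ = (μ_n·τ_n − τ_data·x̄)/τ₀ = (8.0906·0.247554 − 0.238569·8.9) / 0.008985 = -0.120404/0.008985 ≈ -13.4.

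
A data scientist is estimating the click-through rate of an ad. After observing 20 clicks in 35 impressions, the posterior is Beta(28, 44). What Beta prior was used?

Beta(8, 29)

A Beta(a, b) prior with s successes and f failures in binomial data gives a Beta(a+s, b+f) posterior.
So a = 28 − 20 = 8 and b = 44 − 15 = 29.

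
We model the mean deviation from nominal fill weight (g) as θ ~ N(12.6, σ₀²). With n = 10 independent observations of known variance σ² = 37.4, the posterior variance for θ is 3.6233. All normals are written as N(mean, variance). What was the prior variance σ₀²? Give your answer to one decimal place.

Posterior precision equals prior precision plus data precision: 1/σ_n² = 1/σ₀² + n/σ².
So 1/σ₀² = 1/3.6233 − 10/37.4 = 0.275991 − 0.267380 = 0.008611.
Hence σ₀² = 1/0.008611 ≈ 116.1.

σ₀² = 116.1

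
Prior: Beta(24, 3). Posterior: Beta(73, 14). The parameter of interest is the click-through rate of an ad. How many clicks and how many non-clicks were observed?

49 clicks and 11 non-clicks

Beta is conjugate to the binomial likelihood: posterior = Beta(α+s, β+f).
Match parameters: s=73−24=49, f=14−3=11.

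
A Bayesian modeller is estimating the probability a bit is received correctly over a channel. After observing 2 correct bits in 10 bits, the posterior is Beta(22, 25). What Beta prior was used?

Beta(20, 17)

A Beta(a, b) prior with s successes and f failures in binomial data gives a Beta(a+s, b+f) posterior.
Subtract the data counts: 22−2=20, 25−8=17.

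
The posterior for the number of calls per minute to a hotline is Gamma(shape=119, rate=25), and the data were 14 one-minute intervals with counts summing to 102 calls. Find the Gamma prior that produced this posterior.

Gamma(shape=17, rate=11)

Gamma–Poisson conjugacy: posterior shape = α + Σxᵢ, posterior rate = β + n.
So α = 119 − 102 = 17 and β = 25 − 14 = 11.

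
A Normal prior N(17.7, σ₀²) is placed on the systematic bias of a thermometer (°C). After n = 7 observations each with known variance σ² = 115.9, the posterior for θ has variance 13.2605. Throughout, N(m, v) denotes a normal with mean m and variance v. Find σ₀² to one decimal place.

σ₀² = 66.6

Posterior precision equals prior precision plus data precision: 1/σ_n² = 1/σ₀² + n/σ².
So 1/σ₀² = 1/13.2605 − 7/115.9 = 0.075412 − 0.060397 = 0.015015.
Hence σ₀² = 1/0.015015 ≈ 66.6.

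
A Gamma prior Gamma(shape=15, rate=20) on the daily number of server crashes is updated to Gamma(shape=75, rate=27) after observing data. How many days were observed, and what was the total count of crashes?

A Gamma(α, β) prior (rate parametrization) on a Poisson rate with n observations summing to S gives posterior Gamma(α+S, β+n).
Matching: Σxᵢ = 75 − 15 = 60 and n = 27 − 20 = 7.

n = 7 days with total 60 crashes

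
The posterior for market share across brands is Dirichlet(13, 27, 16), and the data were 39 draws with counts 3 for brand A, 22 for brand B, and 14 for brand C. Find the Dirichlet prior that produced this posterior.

For a Dirichlet(α) prior with multinomial counts c, the posterior is Dirichlet(α + c) componentwise.
Subtract each count from the matching posterior parameter: 13−3=10, 27−22=5, 16−14=2.

Dirichlet(10, 5, 2)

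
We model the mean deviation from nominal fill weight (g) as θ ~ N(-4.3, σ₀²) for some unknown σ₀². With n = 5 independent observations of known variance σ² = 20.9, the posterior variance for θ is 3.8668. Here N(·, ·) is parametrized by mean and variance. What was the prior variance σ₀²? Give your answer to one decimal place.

σ₀² = 51.6

Posterior precision equals prior precision plus data precision: 1/σ_n² = 1/σ₀² + n/σ².
So 1/σ₀² = 1/3.8668 − 5/20.9 = 0.258612 − 0.239234 = 0.019378.
Hence σ₀² = 1/0.019378 ≈ 51.6.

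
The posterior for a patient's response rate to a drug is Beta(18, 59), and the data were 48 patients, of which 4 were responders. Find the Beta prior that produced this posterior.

Beta(14, 15)

Beta is conjugate to the binomial likelihood: posterior = Beta(α+s, β+f).
So α = 18 − 4 = 14 and β = 59 − 44 = 15.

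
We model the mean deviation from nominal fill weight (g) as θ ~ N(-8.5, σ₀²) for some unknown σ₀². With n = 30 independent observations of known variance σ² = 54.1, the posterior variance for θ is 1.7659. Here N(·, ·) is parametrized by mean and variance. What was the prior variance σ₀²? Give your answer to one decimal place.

Posterior precision equals prior precision plus data precision: 1/σ_n² = 1/σ₀² + n/σ².
So 1/σ₀² = 1/1.7659 − 30/54.1 = 0.566283 − 0.554529 = 0.011754.
Hence σ₀² = 1/0.011754 ≈ 85.1.

σ₀² = 85.1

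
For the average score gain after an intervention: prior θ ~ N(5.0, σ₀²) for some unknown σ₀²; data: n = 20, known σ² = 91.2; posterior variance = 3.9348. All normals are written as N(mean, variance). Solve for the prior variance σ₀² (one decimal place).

σ₀² = 28.7

Posterior precision equals prior precision plus data precision: 1/σ_n² = 1/σ₀² + n/σ².
So 1/σ₀² = 1/3.9348 − 20/91.2 = 0.254143 − 0.219298 = 0.034845.
Hence σ₀² = 1/0.034845 ≈ 28.7.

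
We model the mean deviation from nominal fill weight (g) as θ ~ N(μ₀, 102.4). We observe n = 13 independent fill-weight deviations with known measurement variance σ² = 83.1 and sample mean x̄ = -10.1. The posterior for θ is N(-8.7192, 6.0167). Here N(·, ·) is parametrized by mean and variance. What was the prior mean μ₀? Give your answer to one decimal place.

The posterior mean is a precision-weighted average: μ_n = (τ₀μ₀ + τ_data·x̄)/(τ₀+τ_data), with τ₀=1/σ₀² and τ_data=n/σ².
Here τ₀ = 1/102.4 = 0.009766 and τ_data = 13/83.1 = 0.156438, so τ_n = 0.166204.
Rearranging for μ₀: μ₀ = (μ_n·τ_n − τ_data·x̄)/τ₀ = (-8.7192·0.166204 − 0.156438·-10.1) / 0.009766 = 0.130858/0.009766 ≈ 13.4.

μ₀ = 13.4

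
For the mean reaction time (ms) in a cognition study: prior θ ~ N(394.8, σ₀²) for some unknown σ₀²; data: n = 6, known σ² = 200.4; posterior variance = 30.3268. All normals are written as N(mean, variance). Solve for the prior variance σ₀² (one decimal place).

For the Normal–Normal model with known σ², precisions add: τ_n = τ₀ + n/σ².
So 1/σ₀² = 1/30.3268 − 6/200.4 = 0.032974 − 0.029940 = 0.003034.
Hence σ₀² = 1/0.003034 ≈ 329.6.

σ₀² = 329.6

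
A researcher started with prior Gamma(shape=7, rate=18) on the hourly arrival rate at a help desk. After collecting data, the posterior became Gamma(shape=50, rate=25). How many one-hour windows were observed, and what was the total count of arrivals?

n = 7 one-hour windows with total 43 arrivals

A Gamma(α, β) prior (rate parametrization) on a Poisson rate with n observations summing to S gives posterior Gamma(α+S, β+n).
Matching: Σxᵢ = 50 − 7 = 43 and n = 25 − 18 = 7.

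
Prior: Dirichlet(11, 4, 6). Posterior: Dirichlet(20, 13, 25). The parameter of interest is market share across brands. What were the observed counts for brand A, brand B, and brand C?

counts (9, 9, 19)

For a Dirichlet(α) prior with multinomial counts c, the posterior is Dirichlet(α + c) componentwise.
Counts are posterior − prior componentwise: 20−11=9, 13−4=9, 25−6=19.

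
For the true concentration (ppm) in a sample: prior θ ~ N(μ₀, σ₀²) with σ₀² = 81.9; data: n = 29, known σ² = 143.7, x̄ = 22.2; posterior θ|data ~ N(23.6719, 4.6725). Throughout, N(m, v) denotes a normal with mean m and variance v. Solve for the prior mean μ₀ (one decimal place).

With known observation variance, the Normal–Normal posterior has precision τ_n = τ₀ + n/σ² and mean μ_n = (τ₀μ₀ + (n/σ²)x̄)/τ_n.
Here τ₀ = 1/81.9 = 0.012210 and τ_data = 29/143.7 = 0.201809, so τ_n = 0.214019.
Rearranging for μ₀: μ₀ = (μ_n·τ_n − τ_data·x̄)/τ₀ = (23.6719·0.214019 − 0.201809·22.2) / 0.012210 = 0.586077/0.012210 ≈ 48.0.

μ₀ = 48.0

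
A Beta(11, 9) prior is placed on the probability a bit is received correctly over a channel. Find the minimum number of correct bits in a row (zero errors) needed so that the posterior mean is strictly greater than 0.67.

k = 8

After k correct bits and 0 errors the posterior is Beta(11+k, 9), with mean (11+k)/(11+9+k).
Set (11+k)/(20+k) > 0.67 and solve: k > (0.67·20 − 11)/(1 − 0.67) = 7.273.
The smallest integer exceeding 7.273 is 8.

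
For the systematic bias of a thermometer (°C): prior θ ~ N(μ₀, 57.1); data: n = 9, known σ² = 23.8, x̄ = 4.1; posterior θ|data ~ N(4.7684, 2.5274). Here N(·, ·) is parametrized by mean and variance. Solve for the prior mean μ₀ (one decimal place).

The posterior mean is a precision-weighted average: μ_n = (τ₀μ₀ + τ_data·x̄)/(τ₀+τ_data), with τ₀=1/σ₀² and τ_data=n/σ².
Here τ₀ = 1/57.1 = 0.017513 and τ_data = 9/23.8 = 0.378151, so τ_n = 0.395664.
Rearranging for μ₀: μ₀ = (μ_n·τ_n − τ_data·x̄)/τ₀ = (4.7684·0.395664 − 0.378151·4.1) / 0.017513 = 0.336265/0.017513 ≈ 19.2.

μ₀ = 19.2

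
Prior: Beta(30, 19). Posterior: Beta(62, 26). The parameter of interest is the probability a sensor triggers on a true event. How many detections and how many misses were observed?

32 detections and 7 misses

Under Beta–binomial conjugacy the posterior parameters are (α+s, β+f).
Match parameters: s=62−30=32, f=26−19=7.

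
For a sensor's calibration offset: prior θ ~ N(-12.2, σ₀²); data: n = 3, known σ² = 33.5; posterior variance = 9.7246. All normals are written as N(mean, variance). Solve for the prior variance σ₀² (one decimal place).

σ₀² = 75.3

For the Normal–Normal model with known σ², precisions add: τ_n = τ₀ + n/σ².
So 1/σ₀² = 1/9.7246 − 3/33.5 = 0.102832 − 0.089552 = 0.013280.
Hence σ₀² = 1/0.013280 ≈ 75.3.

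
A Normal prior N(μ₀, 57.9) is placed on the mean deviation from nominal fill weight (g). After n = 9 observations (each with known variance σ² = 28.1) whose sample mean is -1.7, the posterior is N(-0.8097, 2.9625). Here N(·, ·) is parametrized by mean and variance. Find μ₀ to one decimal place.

μ₀ = 15.7

The posterior mean is a precision-weighted average: μ_n = (τ₀μ₀ + τ_data·x̄)/(τ₀+τ_data), with τ₀=1/σ₀² and τ_data=n/σ².
Here τ₀ = 1/57.9 = 0.017271 and τ_data = 9/28.1 = 0.320285, so τ_n = 0.337556.
Rearranging for μ₀: μ₀ = (μ_n·τ_n − τ_data·x̄)/τ₀ = (-0.8097·0.337556 − 0.320285·-1.7) / 0.017271 = 0.271165/0.017271 ≈ 15.7.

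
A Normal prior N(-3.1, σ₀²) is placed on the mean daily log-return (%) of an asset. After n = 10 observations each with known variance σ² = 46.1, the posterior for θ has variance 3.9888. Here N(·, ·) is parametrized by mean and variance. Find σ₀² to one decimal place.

For the Normal–Normal model with known σ², precisions add: τ_n = τ₀ + n/σ².
So 1/σ₀² = 1/3.9888 − 10/46.1 = 0.250702 − 0.216920 = 0.033782.
Hence σ₀² = 1/0.033782 ≈ 29.6.

σ₀² = 29.6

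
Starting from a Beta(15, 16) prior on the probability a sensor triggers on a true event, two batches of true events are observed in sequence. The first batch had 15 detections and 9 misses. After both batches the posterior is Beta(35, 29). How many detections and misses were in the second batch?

Sequential conjugate updates are equivalent to a single update on the pooled data, so total successes = posterior α − prior α and total failures = posterior β − prior β.
Total across both batches: 35−15=20 detections, 29−16=13 misses.
Subtract the first batch: 20−15=5 detections and 13−9=4 misses.

5 detections and 4 misses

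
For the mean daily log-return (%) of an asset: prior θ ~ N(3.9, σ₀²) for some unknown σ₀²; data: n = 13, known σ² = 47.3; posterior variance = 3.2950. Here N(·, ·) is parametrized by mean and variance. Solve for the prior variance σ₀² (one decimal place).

For the Normal–Normal model with known σ², precisions add: τ_n = τ₀ + n/σ².
So 1/σ₀² = 1/3.2950 − 13/47.3 = 0.303490 − 0.274841 = 0.028649.
Hence σ₀² = 1/0.028649 ≈ 34.9.

σ₀² = 34.9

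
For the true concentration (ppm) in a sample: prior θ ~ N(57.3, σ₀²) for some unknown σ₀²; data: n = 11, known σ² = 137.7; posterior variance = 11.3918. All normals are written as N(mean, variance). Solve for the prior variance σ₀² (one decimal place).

σ₀² = 126.6

For the Normal–Normal model with known σ², precisions add: τ_n = τ₀ + n/σ².
So 1/σ₀² = 1/11.3918 − 11/137.7 = 0.087782 − 0.079884 = 0.007898.
Hence σ₀² = 1/0.007898 ≈ 126.6.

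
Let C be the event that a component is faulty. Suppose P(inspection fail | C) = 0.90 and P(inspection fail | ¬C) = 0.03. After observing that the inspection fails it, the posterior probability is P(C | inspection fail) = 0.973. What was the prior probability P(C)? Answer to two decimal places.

In odds form, posterior odds = prior odds × likelihood ratio, so prior odds = posterior odds ÷ LR.
Posterior odds = 0.973/(1−0.973) = 36.0370. LR = 0.90/0.03 = 30.0000.
Prior odds = 36.0370/30.0000 = 1.2012, so P(C) = 1.2012/(1+1.2012) ≈ 0.55.

P(C) = 0.55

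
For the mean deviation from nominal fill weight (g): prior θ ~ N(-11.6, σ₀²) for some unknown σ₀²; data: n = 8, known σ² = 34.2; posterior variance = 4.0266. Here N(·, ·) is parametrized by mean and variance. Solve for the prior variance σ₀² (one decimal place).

σ₀² = 69.3

Posterior precision equals prior precision plus data precision: 1/σ_n² = 1/σ₀² + n/σ².
So 1/σ₀² = 1/4.0266 − 8/34.2 = 0.248348 − 0.233918 = 0.014430.
Hence σ₀² = 1/0.014430 ≈ 69.3.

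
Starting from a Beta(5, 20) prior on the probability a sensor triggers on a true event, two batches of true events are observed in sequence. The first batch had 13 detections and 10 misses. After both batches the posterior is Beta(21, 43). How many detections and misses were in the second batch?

3 detections and 13 misses

Sequential conjugate updates are equivalent to a single update on the pooled data, so total successes = posterior α − prior α and total failures = posterior β − prior β.
Total across both batches: 21−5=16 detections, 43−20=23 misses.
Subtract the first batch: 16−13=3 detections and 23−10=13 misses.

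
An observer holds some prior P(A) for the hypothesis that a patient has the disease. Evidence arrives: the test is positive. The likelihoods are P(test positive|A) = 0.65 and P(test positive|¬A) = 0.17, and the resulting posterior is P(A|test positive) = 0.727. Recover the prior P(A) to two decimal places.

P(A) = 0.41

In odds form, posterior odds = prior odds × likelihood ratio, so prior odds = posterior odds ÷ LR.
Posterior odds = 0.727/(1−0.727) = 2.6630. LR = 0.65/0.17 = 3.8235.
Prior odds = 2.6630/3.8235 = 0.6965, so P(A) = 0.6965/(1+0.6965) ≈ 0.41.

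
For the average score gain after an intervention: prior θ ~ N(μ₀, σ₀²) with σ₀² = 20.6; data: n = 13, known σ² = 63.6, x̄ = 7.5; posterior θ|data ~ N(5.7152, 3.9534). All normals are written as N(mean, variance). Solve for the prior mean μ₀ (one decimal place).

μ₀ = -1.8

The posterior mean is a precision-weighted average: μ_n = (τ₀μ₀ + τ_data·x̄)/(τ₀+τ_data), with τ₀=1/σ₀² and τ_data=n/σ².
Here τ₀ = 1/20.6 = 0.048544 and τ_data = 13/63.6 = 0.204403, so τ_n = 0.252947.
Rearranging for μ₀: μ₀ = (μ_n·τ_n − τ_data·x̄)/τ₀ = (5.7152·0.252947 − 0.204403·7.5) / 0.048544 = -0.087380/0.048544 ≈ -1.8.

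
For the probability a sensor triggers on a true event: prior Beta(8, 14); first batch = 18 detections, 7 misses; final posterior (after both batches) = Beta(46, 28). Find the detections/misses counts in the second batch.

Sequential conjugate updates are equivalent to a single update on the pooled data, so total successes = posterior α − prior α and total failures = posterior β − prior β.
Total across both batches: 46−8=38 detections, 28−14=14 misses.
Subtract the first batch: 38−18=20 detections and 14−7=7 misses.

20 detections and 7 misses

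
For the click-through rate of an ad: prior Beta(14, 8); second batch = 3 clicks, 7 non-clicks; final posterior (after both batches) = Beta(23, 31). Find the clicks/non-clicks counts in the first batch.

6 clicks and 16 non-clicks

Sequential conjugate updates are equivalent to a single update on the pooled data, so total successes = posterior α − prior α and total failures = posterior β − prior β.
Total across both batches: 23−14=9 clicks, 31−8=23 non-clicks.
Subtract the second batch: 9−3=6 clicks and 23−7=16 non-clicks.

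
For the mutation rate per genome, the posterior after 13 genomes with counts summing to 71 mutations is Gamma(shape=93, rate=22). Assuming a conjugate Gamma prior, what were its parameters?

Gamma(shape=22, rate=9)

Gamma–Poisson conjugacy: posterior shape = α + Σxᵢ, posterior rate = β + n.
So α = 93 − 71 = 22 and β = 22 − 13 = 9.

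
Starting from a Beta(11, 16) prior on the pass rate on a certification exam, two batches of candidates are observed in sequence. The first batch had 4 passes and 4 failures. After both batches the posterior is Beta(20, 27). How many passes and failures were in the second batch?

Because Beta–binomial updating is additive in the counts, the combined data contributed (α_post−α_prior, β_post−β_prior) successes and failures.
Total across both batches: 20−11=9 passes, 27−16=11 failures.
Subtract the first batch: 9−4=5 passes and 11−4=7 failures.

5 passes and 7 failures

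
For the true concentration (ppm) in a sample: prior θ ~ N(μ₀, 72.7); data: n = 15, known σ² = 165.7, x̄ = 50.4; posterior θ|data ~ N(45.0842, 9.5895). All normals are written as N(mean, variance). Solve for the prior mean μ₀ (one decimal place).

μ₀ = 10.1

The posterior mean is a precision-weighted average: μ_n = (τ₀μ₀ + τ_data·x̄)/(τ₀+τ_data), with τ₀=1/σ₀² and τ_data=n/σ².
Here τ₀ = 1/72.7 = 0.013755 and τ_data = 15/165.7 = 0.090525, so τ_n = 0.104280.
Rearranging for μ₀: μ₀ = (μ_n·τ_n − τ_data·x̄)/τ₀ = (45.0842·0.104280 − 0.090525·50.4) / 0.013755 = 0.138920/0.013755 ≈ 10.1.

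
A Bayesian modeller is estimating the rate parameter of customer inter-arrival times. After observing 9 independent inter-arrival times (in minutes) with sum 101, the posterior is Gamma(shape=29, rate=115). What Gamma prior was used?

Gamma(shape=20, rate=14)

Gamma–exponential conjugacy: posterior shape = α + n, posterior rate = β + Σtᵢ.
So α = 29 − 9 = 20 and β = 115 − 101 = 14.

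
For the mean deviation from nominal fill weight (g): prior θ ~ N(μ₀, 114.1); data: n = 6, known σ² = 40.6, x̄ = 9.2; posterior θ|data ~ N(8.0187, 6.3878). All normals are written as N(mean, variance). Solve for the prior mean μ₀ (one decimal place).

μ₀ = -11.9

With known observation variance, the Normal–Normal posterior has precision τ_n = τ₀ + n/σ² and mean μ_n = (τ₀μ₀ + (n/σ²)x̄)/τ_n.
Here τ₀ = 1/114.1 = 0.008764 and τ_data = 6/40.6 = 0.147783, so τ_n = 0.156547.
Rearranging for μ₀: μ₀ = (μ_n·τ_n − τ_data·x̄)/τ₀ = (8.0187·0.156547 − 0.147783·9.2) / 0.008764 = -0.104300/0.008764 ≈ -11.9.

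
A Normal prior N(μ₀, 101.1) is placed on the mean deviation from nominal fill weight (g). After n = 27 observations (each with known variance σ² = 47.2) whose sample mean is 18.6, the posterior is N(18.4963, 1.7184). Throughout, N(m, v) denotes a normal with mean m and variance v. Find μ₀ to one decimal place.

μ₀ = 12.5

The posterior mean is a precision-weighted average: μ_n = (τ₀μ₀ + τ_data·x̄)/(τ₀+τ_data), with τ₀=1/σ₀² and τ_data=n/σ².
Here τ₀ = 1/101.1 = 0.009891 and τ_data = 27/47.2 = 0.572034, so τ_n = 0.581925.
Rearranging for μ₀: μ₀ = (μ_n·τ_n − τ_data·x̄)/τ₀ = (18.4963·0.581925 − 0.572034·18.6) / 0.009891 = 0.123627/0.009891 ≈ 12.5.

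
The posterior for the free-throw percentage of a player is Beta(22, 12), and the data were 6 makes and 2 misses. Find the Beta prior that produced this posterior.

Beta(16, 10)

Under Beta–binomial conjugacy the posterior parameters are (α+s, β+f).
So α = 22 − 6 = 16 and β = 12 − 2 = 10.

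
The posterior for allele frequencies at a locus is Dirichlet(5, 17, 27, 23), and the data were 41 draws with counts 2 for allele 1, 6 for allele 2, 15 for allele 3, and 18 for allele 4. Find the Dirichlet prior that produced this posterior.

For a Dirichlet(α) prior with multinomial counts c, the posterior is Dirichlet(α + c) componentwise.
Subtract each count from the matching posterior parameter: 5−2=3, 17−6=11, 27−15=12, 23−18=5.

Dirichlet(3, 11, 12, 5)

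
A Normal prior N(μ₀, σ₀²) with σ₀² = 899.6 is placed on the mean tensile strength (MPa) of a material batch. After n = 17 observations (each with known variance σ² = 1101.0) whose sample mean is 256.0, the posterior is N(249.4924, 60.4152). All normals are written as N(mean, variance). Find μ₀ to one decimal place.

The posterior mean is a precision-weighted average: μ_n = (τ₀μ₀ + τ_data·x̄)/(τ₀+τ_data), with τ₀=1/σ₀² and τ_data=n/σ².
Here τ₀ = 1/899.6 = 0.001112 and τ_data = 17/1101.0 = 0.015441, so τ_n = 0.016553.
Rearranging for μ₀: μ₀ = (μ_n·τ_n − τ_data·x̄)/τ₀ = (249.4924·0.016553 − 0.015441·256.0) / 0.001112 = 0.176952/0.001112 ≈ 159.1.

μ₀ = 159.1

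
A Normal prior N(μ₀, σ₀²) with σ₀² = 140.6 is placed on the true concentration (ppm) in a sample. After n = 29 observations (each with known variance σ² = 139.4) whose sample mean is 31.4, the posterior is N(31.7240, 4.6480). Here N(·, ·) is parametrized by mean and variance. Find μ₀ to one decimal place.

μ₀ = 41.2

With known observation variance, the Normal–Normal posterior has precision τ_n = τ₀ + n/σ² and mean μ_n = (τ₀μ₀ + (n/σ²)x̄)/τ_n.
Here τ₀ = 1/140.6 = 0.007112 and τ_data = 29/139.4 = 0.208034, so τ_n = 0.215146.
Rearranging for μ₀: μ₀ = (μ_n·τ_n − τ_data·x̄)/τ₀ = (31.7240·0.215146 − 0.208034·31.4) / 0.007112 = 0.293024/0.007112 ≈ 41.2.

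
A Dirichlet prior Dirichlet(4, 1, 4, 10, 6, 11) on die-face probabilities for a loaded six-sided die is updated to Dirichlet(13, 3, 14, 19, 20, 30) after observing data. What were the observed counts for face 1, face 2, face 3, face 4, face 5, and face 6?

For a Dirichlet(α) prior with multinomial counts c, the posterior is Dirichlet(α + c) componentwise.
Counts are posterior − prior componentwise: 13−4=9, 3−1=2, 14−4=10, 19−10=9, 20−6=14, 30−11=19.

counts (9, 2, 10, 9, 14, 19)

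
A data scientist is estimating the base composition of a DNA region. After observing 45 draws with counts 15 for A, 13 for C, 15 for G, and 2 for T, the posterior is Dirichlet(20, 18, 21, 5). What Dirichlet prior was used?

For a Dirichlet(α) prior with multinomial counts c, the posterior is Dirichlet(α + c) componentwise.
Subtract each count from the matching posterior parameter: 20−15=5, 18−13=5, 21−15=6, 5−2=3.

Dirichlet(5, 5, 6, 3)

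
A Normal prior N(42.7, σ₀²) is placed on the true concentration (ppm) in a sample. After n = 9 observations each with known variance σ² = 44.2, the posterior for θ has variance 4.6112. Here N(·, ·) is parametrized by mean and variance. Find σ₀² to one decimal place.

σ₀² = 75.5

For the Normal–Normal model with known σ², precisions add: τ_n = τ₀ + n/σ².
So 1/σ₀² = 1/4.6112 − 9/44.2 = 0.216863 − 0.203620 = 0.013243.
Hence σ₀² = 1/0.013243 ≈ 75.5.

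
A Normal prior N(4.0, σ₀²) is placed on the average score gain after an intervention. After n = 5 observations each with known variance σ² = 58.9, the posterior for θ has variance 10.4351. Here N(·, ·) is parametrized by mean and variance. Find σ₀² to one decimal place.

σ₀² = 91.4

Posterior precision equals prior precision plus data precision: 1/σ_n² = 1/σ₀² + n/σ².
So 1/σ₀² = 1/10.4351 − 5/58.9 = 0.095830 − 0.084890 = 0.010940.
Hence σ₀² = 1/0.010940 ≈ 91.4.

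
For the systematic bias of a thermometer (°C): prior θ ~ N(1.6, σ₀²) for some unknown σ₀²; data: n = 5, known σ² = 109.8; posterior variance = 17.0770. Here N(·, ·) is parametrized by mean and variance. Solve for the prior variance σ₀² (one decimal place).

For the Normal–Normal model with known σ², precisions add: τ_n = τ₀ + n/σ².
So 1/σ₀² = 1/17.0770 − 5/109.8 = 0.058558 − 0.045537 = 0.013021.
Hence σ₀² = 1/0.013021 ≈ 76.8.

σ₀² = 76.8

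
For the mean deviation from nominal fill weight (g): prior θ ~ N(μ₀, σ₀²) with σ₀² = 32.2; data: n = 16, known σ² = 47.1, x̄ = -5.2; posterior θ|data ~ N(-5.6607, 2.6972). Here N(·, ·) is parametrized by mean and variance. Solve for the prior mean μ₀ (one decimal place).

With known observation variance, the Normal–Normal posterior has precision τ_n = τ₀ + n/σ² and mean μ_n = (τ₀μ₀ + (n/σ²)x̄)/τ_n.
Here τ₀ = 1/32.2 = 0.031056 and τ_data = 16/47.1 = 0.339703, so τ_n = 0.370759.
Rearranging for μ₀: μ₀ = (μ_n·τ_n − τ_data·x̄)/τ₀ = (-5.6607·0.370759 − 0.339703·-5.2) / 0.031056 = -0.332300/0.031056 ≈ -10.7.

μ₀ = -10.7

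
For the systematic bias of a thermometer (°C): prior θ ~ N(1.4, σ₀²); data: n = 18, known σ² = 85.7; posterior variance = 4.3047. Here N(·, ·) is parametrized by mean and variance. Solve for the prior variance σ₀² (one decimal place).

Posterior precision equals prior precision plus data precision: 1/σ_n² = 1/σ₀² + n/σ².
So 1/σ₀² = 1/4.3047 − 18/85.7 = 0.232304 − 0.210035 = 0.022269.
Hence σ₀² = 1/0.022269 ≈ 44.9.

σ₀² = 44.9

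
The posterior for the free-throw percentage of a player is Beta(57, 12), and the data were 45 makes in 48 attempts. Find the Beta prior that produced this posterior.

Beta(12, 9)

Under Beta–binomial conjugacy the posterior parameters are (a+s, b+f).
So a = 57 − 45 = 12 and b = 12 − 3 = 9.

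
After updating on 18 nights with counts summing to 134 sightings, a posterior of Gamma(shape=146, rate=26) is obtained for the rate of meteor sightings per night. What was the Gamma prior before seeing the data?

A Gamma(α, β) prior (rate parametrization) on a Poisson rate with n observations summing to S gives posterior Gamma(α+S, β+n).
So α = 146 − 134 = 12 and β = 26 − 18 = 8.

Gamma(shape=12, rate=8)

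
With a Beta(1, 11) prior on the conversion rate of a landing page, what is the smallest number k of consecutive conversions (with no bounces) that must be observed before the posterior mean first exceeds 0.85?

k = 62

After k conversions and 0 bounces the posterior is Beta(1+k, 11), with mean (1+k)/(1+11+k).
Set (1+k)/(12+k) > 0.85 and solve: k > (0.85·12 − 1)/(1 − 0.85) = 61.333.
The smallest integer exceeding 61.333 is 62, and checking k=62: (63)/(74) = 0.8514 > 0.85.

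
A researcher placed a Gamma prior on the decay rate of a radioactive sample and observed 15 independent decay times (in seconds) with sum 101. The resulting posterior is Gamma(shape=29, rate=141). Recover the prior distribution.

Gamma(shape=14, rate=40)

Gamma–exponential conjugacy: posterior shape = α + n, posterior rate = β + Σtᵢ.
So α = 29 − 15 = 14 and β = 141 − 101 = 40.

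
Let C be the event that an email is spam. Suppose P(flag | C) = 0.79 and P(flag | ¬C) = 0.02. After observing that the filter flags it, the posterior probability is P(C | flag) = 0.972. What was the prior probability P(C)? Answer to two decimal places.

P(C) = 0.47

In odds form, posterior odds = prior odds × likelihood ratio, so prior odds = posterior odds ÷ LR.
Posterior odds = 0.972/(1−0.972) = 34.7143. LR = 0.79/0.02 = 39.5000.
Prior odds = 34.7143/39.5000 = 0.8788, so P(C) = 0.8788/(1+0.8788) ≈ 0.47.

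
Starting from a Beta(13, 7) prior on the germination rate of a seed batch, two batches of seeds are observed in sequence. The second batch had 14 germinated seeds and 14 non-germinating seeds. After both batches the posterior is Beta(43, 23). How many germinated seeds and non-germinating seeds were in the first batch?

16 germinated seeds and 2 non-germinating seeds

Sequential conjugate updates are equivalent to a single update on the pooled data, so total successes = posterior α − prior α and total failures = posterior β − prior β.
Total across both batches: 43−13=30 germinated seeds, 23−7=16 non-germinating seeds.
Subtract the second batch: 30−14=16 germinated seeds and 16−14=2 non-germinating seeds.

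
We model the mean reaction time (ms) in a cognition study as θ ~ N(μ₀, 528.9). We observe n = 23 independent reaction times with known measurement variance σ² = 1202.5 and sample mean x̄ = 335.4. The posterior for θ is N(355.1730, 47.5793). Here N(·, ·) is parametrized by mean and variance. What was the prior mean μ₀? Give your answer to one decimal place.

With known observation variance, the Normal–Normal posterior has precision τ_n = τ₀ + n/σ² and mean μ_n = (τ₀μ₀ + (n/σ²)x̄)/τ_n.
Here τ₀ = 1/528.9 = 0.001891 and τ_data = 23/1202.5 = 0.019127, so τ_n = 0.021018.
Rearranging for μ₀: μ₀ = (μ_n·τ_n − τ_data·x̄)/τ₀ = (355.1730·0.021018 − 0.019127·335.4) / 0.001891 = 1.049830/0.001891 ≈ 555.2.

μ₀ = 555.2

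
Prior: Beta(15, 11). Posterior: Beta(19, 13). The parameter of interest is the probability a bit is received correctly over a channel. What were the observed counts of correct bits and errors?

A Beta(a, b) prior with s successes and f failures in binomial data gives a Beta(a+s, b+f) posterior.
Match parameters: s=19−15=4, f=13−11=2.

4 correct bits and 2 errors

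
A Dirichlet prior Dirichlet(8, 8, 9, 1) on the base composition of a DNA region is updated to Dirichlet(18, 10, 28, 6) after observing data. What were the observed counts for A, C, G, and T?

counts (10, 2, 19, 5)

For a Dirichlet(α) prior with multinomial counts c, the posterior is Dirichlet(α + c) componentwise.
Counts are posterior − prior componentwise: 18−8=10, 10−8=2, 28−9=19, 6−1=5.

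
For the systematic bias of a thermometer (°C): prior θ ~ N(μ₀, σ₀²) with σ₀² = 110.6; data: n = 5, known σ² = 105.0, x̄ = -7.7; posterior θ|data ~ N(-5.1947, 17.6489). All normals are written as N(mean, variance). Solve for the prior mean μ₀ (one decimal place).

μ₀ = 8.0

The posterior mean is a precision-weighted average: μ_n = (τ₀μ₀ + τ_data·x̄)/(τ₀+τ_data), with τ₀=1/σ₀² and τ_data=n/σ².
Here τ₀ = 1/110.6 = 0.009042 and τ_data = 5/105.0 = 0.047619, so τ_n = 0.056661.
Rearranging for μ₀: μ₀ = (μ_n·τ_n − τ_data·x̄)/τ₀ = (-5.1947·0.056661 − 0.047619·-7.7) / 0.009042 = 0.072329/0.009042 ≈ 8.0.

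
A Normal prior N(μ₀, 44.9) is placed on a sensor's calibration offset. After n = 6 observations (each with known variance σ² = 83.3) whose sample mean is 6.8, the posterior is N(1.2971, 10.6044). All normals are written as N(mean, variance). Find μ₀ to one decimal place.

μ₀ = -16.5

With known observation variance, the Normal–Normal posterior has precision τ_n = τ₀ + n/σ² and mean μ_n = (τ₀μ₀ + (n/σ²)x̄)/τ_n.
Here τ₀ = 1/44.9 = 0.022272 and τ_data = 6/83.3 = 0.072029, so τ_n = 0.094301.
Rearranging for μ₀: μ₀ = (μ_n·τ_n − τ_data·x̄)/τ₀ = (1.2971·0.094301 − 0.072029·6.8) / 0.022272 = -0.367479/0.022272 ≈ -16.5.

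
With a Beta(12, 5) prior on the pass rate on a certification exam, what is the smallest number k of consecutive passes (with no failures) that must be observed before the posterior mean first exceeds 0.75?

After k passes and 0 failures the posterior is Beta(12+k, 5), with mean (12+k)/(12+5+k).
Set (12+k)/(17+k) > 0.75 and solve: k > (0.75·17 − 12)/(1 − 0.75) = 3.000.
The smallest integer exceeding 3.000 is 4.

k = 4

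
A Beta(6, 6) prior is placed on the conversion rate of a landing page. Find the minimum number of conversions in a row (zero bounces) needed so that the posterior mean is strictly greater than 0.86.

After k conversions and 0 bounces the posterior is Beta(6+k, 6), with mean (6+k)/(6+6+k).
Set (6+k)/(12+k) > 0.86 and solve: k > (0.86·12 − 6)/(1 − 0.86) = 30.857.
The smallest integer exceeding 30.857 is 31.

k = 31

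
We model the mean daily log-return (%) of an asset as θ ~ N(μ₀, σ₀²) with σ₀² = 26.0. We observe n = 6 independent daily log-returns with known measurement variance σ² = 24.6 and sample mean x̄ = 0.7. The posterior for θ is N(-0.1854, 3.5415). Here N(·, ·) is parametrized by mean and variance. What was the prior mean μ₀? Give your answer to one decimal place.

The posterior mean is a precision-weighted average: μ_n = (τ₀μ₀ + τ_data·x̄)/(τ₀+τ_data), with τ₀=1/σ₀² and τ_data=n/σ².
Here τ₀ = 1/26.0 = 0.038462 and τ_data = 6/24.6 = 0.243902, so τ_n = 0.282364.
Rearranging for μ₀: μ₀ = (μ_n·τ_n − τ_data·x̄)/τ₀ = (-0.1854·0.282364 − 0.243902·0.7) / 0.038462 = -0.223082/0.038462 ≈ -5.8.

μ₀ = -5.8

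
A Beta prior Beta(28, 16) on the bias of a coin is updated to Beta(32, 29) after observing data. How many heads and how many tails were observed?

A Beta(α, β) prior with s successes and f failures in binomial data gives a Beta(α+s, β+f) posterior.
Match parameters: s=32−28=4, f=29−16=13.

4 heads and 13 tails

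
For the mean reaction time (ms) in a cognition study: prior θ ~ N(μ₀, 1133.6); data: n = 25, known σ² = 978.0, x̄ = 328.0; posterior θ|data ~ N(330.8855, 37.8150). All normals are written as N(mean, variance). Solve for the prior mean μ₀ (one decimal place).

The posterior mean is a precision-weighted average: μ_n = (τ₀μ₀ + τ_data·x̄)/(τ₀+τ_data), with τ₀=1/σ₀² and τ_data=n/σ².
Here τ₀ = 1/1133.6 = 0.000882 and τ_data = 25/978.0 = 0.025562, so τ_n = 0.026444.
Rearranging for μ₀: μ₀ = (μ_n·τ_n − τ_data·x̄)/τ₀ = (330.8855·0.026444 − 0.025562·328.0) / 0.000882 = 0.365600/0.000882 ≈ 414.5.

μ₀ = 414.5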